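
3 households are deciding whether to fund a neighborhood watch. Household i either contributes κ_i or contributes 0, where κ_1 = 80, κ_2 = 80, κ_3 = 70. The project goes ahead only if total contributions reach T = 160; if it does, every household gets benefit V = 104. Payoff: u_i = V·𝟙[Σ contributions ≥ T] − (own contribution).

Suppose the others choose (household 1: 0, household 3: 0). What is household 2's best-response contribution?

0

Others' total = 0. Even contributing 80 gives 80 < 160: no benefit either way.
Best response: 0.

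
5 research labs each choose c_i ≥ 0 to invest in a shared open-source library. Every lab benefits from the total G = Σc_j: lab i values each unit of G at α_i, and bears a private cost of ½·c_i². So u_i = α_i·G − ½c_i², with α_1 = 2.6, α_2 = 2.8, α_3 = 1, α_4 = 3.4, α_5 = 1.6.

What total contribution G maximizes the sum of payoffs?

57

Planner FOC: ∂(Σu_j)/∂c_i = (Σα_j) − c_i = 0, so c_i^SO = Σα_j = 11.4 for every i; G^SO = 57.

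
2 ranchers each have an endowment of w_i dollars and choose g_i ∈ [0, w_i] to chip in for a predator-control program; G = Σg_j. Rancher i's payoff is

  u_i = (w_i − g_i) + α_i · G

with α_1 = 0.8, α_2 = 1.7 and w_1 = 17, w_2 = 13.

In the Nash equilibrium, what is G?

13

∂u_i/∂g_i = α_i − 1, so rancher i contributes w_i if α_i > 1, else 0.
α_i > 1 for i ∈ {2}; NE contributions (0, 13), G = 13.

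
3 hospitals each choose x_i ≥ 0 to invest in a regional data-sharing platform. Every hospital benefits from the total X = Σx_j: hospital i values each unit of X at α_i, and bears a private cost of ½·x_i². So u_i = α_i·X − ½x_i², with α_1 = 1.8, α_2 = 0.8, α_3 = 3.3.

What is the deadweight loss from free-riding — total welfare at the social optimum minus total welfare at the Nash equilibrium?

24.79

Hospital i's FOC: ∂u_i/∂x_i = α_i − x_i = 0, so x_i* = α_i.
NE contributions = (1.8, 0.8, 3.3); X = 5.9.
W^NE = (Σα)·X − ½Σα_i² = 5.9² − ½·14.77 = 27.425.
Planner sets x_i = Σα_j = 5.9 for every i, so X^SO = 3·5.9 = 17.7.
W^SO = (Σα)·X^SO − ½·3·(Σα)² = (3/2)·5.9² = 52.215.
Deadweight loss = W^SO − W^NE = 24.79.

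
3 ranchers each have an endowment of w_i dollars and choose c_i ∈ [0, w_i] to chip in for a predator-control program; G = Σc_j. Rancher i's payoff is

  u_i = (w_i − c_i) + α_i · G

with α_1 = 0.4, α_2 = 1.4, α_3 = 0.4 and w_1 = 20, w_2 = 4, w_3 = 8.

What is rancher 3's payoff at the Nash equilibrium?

∂u_i/∂c_i = α_i − 1, so rancher i contributes w_i if α_i > 1, else 0.
α_i > 1 for i ∈ {2}; NE contributions (0, 4, 0), G = 4.
u_3 = (8 − 0) + 0.4·4 = 9.6.

9.6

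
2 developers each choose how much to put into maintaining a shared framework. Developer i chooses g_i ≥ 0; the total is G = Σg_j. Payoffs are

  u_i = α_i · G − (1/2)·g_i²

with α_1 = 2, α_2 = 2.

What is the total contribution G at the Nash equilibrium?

4

Developer i's FOC: ∂u_i/∂g_i = α_i − g_i = 0, so g_i* = α_i.
NE contributions = (2, 2); G = 4.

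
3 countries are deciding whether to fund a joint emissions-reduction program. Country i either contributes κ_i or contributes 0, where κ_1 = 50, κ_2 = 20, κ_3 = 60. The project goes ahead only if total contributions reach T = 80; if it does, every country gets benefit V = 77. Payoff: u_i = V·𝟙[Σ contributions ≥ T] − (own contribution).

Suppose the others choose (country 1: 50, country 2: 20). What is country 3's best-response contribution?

60

Others' total = 70. Contributing 60 brings total to 130 ≥ 80: gain V − κ_3 = 17.
Best response: 60.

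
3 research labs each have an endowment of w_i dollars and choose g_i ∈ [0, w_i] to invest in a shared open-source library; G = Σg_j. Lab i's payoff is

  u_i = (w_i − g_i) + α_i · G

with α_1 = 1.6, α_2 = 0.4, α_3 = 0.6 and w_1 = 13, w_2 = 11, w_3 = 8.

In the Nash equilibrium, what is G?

∂u_i/∂g_i = α_i − 1, so lab i contributes w_i if α_i > 1, else 0.
α_i > 1 for i ∈ {1}; NE contributions (13, 0, 0), G = 13.

13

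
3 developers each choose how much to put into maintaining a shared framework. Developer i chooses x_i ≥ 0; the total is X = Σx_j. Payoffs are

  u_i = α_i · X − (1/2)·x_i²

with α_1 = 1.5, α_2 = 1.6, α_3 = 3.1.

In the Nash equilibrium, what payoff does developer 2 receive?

Developer i's FOC: ∂u_i/∂x_i = α_i − x_i = 0, so x_i* = α_i.
NE contributions = (1.5, 1.6, 3.1); X = 6.2.
u_2 = α_2·X − ½·(x_2)² = 1.6·6.2 − ½·1.6² = 8.64.

8.64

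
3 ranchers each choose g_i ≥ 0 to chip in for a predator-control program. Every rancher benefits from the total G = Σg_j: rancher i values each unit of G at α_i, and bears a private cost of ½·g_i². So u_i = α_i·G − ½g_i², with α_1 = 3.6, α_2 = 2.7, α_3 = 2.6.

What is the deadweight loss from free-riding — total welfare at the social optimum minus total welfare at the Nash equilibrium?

53.11

Rancher i's FOC: ∂u_i/∂g_i = α_i − g_i = 0, so g_i* = α_i.
NE contributions = (3.6, 2.7, 2.6); G = 8.9.
W^NE = (Σα)·G − ½Σα_i² = 8.9² − ½·27.01 = 65.705.
Planner sets g_i = Σα_j = 8.9 for every i, so G^SO = 3·8.9 = 26.7.
W^SO = (Σα)·G^SO − ½·3·(Σα)² = (3/2)·8.9² = 118.815.
Deadweight loss = W^SO − W^NE = 53.11.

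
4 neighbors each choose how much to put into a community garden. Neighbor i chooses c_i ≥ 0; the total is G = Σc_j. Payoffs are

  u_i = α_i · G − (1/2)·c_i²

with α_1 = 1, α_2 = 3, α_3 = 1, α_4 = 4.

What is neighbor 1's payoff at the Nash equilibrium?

8.5

Neighbor i's FOC: ∂u_i/∂c_i = α_i − c_i = 0, so c_i* = α_i.
NE contributions = (1, 3, 1, 4); G = 9.
u_1 = α_1·G − ½·(c_1)² = 1·9 − ½·1² = 8.5.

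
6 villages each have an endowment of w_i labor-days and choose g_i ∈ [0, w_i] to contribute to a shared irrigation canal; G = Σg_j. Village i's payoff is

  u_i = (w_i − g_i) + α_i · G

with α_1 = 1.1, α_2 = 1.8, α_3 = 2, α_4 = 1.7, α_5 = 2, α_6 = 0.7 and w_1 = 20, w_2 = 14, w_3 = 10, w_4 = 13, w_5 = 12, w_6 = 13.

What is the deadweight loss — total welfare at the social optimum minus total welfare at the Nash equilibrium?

∂u_i/∂g_i = α_i − 1, so village i contributes w_i if α_i > 1, else 0.
α_i > 1 for i ∈ {1, 2, 3, 4, 5}; NE contributions (20, 14, 10, 13, 12, 0), G = 69.
W^NE = Σw_i − G^NE + (Σα_i)·G^NE = 82 + 8.3·69 = 654.7.
Planner: ∂(Σu_j)/∂g_i = Σα_j − 1 = 8.3 > 0, so everyone contributes w_i; G^SO = 82, W^SO = 82 + 8.3·82 = 762.6.
Deadweight loss = 107.9.

107.9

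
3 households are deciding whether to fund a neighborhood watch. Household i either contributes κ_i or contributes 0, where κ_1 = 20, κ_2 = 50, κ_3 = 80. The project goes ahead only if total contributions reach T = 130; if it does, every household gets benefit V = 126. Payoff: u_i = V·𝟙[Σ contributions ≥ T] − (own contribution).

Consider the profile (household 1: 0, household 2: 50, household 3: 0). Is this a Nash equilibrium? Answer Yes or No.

No

Total = 50 < 130: not provided.
Household 1 (pledges 0, payoff 0): pledging 20 → total 70, payoff -20. No gain.
Household 2 (pledges 50, payoff -50): dropping to 0 → total 0, payoff 0. Profitable deviation.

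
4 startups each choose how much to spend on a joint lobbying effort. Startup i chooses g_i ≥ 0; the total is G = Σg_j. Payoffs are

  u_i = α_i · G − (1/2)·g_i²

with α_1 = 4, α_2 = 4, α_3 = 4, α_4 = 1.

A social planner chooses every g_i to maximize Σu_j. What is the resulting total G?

Planner FOC: ∂(Σu_j)/∂g_i = (Σα_j) − g_i = 0, so g_i^SO = Σα_j = 13 for every i; G^SO = 52.

52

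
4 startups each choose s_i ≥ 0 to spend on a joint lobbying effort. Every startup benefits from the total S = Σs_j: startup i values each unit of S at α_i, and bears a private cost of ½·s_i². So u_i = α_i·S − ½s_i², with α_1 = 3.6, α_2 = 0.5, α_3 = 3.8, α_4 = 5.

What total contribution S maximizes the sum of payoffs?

Planner FOC: ∂(Σu_j)/∂s_i = (Σα_j) − s_i = 0, so s_i^SO = Σα_j = 12.9 for every i; S^SO = 51.6.

51.6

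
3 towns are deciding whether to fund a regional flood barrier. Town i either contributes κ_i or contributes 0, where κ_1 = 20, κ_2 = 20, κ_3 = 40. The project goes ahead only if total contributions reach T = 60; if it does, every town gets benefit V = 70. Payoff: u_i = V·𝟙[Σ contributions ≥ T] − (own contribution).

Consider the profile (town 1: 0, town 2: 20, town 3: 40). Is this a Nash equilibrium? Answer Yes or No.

Yes

Total = 60 ≥ 60: provided.
Town 1 (pledges 0, payoff 70): pledging 20 → total 80, payoff 50. No gain.
Town 2 (pledges 20, payoff 50): dropping to 0 → total 40, payoff 0. No gain.
Town 3 (pledges 40, payoff 30): dropping to 0 → total 20, payoff 0. No gain.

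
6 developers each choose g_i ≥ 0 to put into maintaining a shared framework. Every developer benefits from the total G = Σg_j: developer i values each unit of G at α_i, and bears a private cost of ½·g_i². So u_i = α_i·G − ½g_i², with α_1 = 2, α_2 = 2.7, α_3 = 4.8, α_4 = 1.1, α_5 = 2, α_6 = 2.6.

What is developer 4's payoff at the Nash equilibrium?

16.115

Developer i's FOC: ∂u_i/∂g_i = α_i − g_i = 0, so g_i* = α_i.
NE contributions = (2, 2.7, 4.8, 1.1, 2, 2.6); G = 15.2.
u_4 = α_4·G − ½·(g_4)² = 1.1·15.2 − ½·1.1² = 16.115.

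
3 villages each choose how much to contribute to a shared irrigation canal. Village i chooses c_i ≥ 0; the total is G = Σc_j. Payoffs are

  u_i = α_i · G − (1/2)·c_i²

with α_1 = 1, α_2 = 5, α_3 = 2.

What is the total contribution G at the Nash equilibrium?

8

Village i's FOC: ∂u_i/∂c_i = α_i − c_i = 0, so c_i* = α_i.
NE contributions = (1, 5, 2); G = 8.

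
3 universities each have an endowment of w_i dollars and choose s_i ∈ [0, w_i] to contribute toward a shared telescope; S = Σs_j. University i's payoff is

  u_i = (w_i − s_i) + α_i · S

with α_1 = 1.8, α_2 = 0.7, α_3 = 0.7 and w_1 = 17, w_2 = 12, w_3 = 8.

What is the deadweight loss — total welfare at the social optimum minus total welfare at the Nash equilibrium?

∂u_i/∂s_i = α_i − 1, so university i contributes w_i if α_i > 1, else 0.
α_i > 1 for i ∈ {1}; NE contributions (17, 0, 0), S = 17.
W^NE = Σw_i − S^NE + (Σα_i)·S^NE = 37 + 2.2·17 = 74.4.
Planner: ∂(Σu_j)/∂s_i = Σα_j − 1 = 2.2 > 0, so everyone contributes w_i; S^SO = 37, W^SO = 37 + 2.2·37 = 118.4.
Deadweight loss = 44.

44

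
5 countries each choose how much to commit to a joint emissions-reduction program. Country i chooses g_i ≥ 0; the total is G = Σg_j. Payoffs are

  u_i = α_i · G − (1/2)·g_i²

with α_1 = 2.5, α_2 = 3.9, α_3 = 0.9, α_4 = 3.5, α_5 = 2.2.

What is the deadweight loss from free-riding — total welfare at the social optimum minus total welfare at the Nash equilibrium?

273.18

Country i's FOC: ∂u_i/∂g_i = α_i − g_i = 0, so g_i* = α_i.
NE contributions = (2.5, 3.9, 0.9, 3.5, 2.2); G = 13.
W^NE = (Σα)·G − ½Σα_i² = 13² − ½·39.36 = 149.32.
Planner sets g_i = Σα_j = 13 for every i, so G^SO = 5·13 = 65.
W^SO = (Σα)·G^SO − ½·5·(Σα)² = (5/2)·13² = 422.5.
Deadweight loss = W^SO − W^NE = 273.18.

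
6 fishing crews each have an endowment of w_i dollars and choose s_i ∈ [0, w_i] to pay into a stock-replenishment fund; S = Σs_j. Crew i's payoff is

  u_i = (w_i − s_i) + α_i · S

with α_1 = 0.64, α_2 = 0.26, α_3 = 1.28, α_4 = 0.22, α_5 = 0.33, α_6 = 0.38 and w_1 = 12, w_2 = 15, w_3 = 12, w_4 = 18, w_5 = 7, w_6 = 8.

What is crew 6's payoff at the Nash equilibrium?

12.56

∂u_i/∂s_i = α_i − 1, so crew i contributes w_i if α_i > 1, else 0.
α_i > 1 for i ∈ {3}; NE contributions (0, 0, 12, 0, 0, 0), S = 12.
u_6 = (8 − 0) + 0.38·12 = 12.56.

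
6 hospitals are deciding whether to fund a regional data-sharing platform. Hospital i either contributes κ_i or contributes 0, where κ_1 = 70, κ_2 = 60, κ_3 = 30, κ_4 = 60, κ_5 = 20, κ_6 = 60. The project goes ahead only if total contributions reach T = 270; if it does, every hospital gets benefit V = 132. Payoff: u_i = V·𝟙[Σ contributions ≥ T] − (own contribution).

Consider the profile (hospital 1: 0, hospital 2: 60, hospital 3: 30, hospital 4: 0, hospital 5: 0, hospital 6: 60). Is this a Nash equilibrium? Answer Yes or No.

Total = 150 < 270: not provided.
Hospital 1 (pledges 0, payoff 0): pledging 70 → total 220, payoff -70. No gain.
Hospital 2 (pledges 60, payoff -60): dropping to 0 → total 90, payoff 0. Profitable deviation.

No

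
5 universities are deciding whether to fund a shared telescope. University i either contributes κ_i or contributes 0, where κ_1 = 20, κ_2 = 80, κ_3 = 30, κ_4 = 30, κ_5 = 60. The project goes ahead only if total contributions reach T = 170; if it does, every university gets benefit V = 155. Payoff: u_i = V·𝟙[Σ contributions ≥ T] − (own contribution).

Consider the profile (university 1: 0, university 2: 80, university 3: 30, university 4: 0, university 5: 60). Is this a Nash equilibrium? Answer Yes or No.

Yes

Total = 170 ≥ 170: provided.
University 1 (pledges 0, payoff 155): pledging 20 → total 190, payoff 135. No gain.
University 2 (pledges 80, payoff 75): dropping to 0 → total 90, payoff 0. No gain.
University 3 (pledges 30, payoff 125): dropping to 0 → total 140, payoff 0. No gain.
University 4 (pledges 0, payoff 155): pledging 30 → total 200, payoff 125. No gain.
University 5 (pledges 60, payoff 95): dropping to 0 → total 110, payoff 0. No gain.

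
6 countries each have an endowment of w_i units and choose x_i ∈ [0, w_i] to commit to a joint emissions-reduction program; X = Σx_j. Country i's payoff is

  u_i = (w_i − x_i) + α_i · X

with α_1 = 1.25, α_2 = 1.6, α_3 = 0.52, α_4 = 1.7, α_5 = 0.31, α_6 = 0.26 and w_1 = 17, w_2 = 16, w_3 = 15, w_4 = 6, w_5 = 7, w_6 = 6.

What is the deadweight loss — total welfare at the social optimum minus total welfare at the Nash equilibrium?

129.92

∂u_i/∂x_i = α_i − 1, so country i contributes w_i if α_i > 1, else 0.
α_i > 1 for i ∈ {1, 2, 4}; NE contributions (17, 16, 0, 6, 0, 0), X = 39.
W^NE = Σw_i − X^NE + (Σα_i)·X^NE = 67 + 4.64·39 = 247.96.
Planner: ∂(Σu_j)/∂x_i = Σα_j − 1 = 4.64 > 0, so everyone contributes w_i; X^SO = 67, W^SO = 67 + 4.64·67 = 377.88.
Deadweight loss = 129.92.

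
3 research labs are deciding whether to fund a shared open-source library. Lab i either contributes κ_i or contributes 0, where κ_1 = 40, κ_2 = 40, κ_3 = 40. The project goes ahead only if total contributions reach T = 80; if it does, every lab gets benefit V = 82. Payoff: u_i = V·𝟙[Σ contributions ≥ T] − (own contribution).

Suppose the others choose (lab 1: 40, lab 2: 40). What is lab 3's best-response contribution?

0

Others' total = 80 ≥ 80; contributing adds cost 40 for no extra benefit.
Best response: 0.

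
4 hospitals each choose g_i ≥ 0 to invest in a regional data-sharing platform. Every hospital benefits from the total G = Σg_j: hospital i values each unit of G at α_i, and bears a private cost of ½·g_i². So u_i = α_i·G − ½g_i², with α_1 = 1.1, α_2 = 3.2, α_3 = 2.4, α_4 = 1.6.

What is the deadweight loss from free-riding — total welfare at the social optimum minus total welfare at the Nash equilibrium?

78.775

Hospital i's FOC: ∂u_i/∂g_i = α_i − g_i = 0, so g_i* = α_i.
NE contributions = (1.1, 3.2, 2.4, 1.6); G = 8.3.
W^NE = (Σα)·G − ½Σα_i² = 8.3² − ½·19.77 = 59.005.
Planner sets g_i = Σα_j = 8.3 for every i, so G^SO = 4·8.3 = 33.2.
W^SO = (Σα)·G^SO − ½·4·(Σα)² = (4/2)·8.3² = 137.78.
Deadweight loss = W^SO − W^NE = 78.775.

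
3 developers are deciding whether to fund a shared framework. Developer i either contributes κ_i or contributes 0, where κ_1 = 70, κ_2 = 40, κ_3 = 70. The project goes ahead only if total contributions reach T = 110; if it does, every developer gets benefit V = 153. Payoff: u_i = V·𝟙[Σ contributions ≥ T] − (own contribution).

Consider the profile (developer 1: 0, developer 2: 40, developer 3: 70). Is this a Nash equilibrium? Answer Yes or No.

Total = 110 ≥ 110: provided.
Developer 1 (pledges 0, payoff 153): pledging 70 → total 180, payoff 83. No gain.
Developer 2 (pledges 40, payoff 113): dropping to 0 → total 70, payoff 0. No gain.
Developer 3 (pledges 70, payoff 83): dropping to 0 → total 40, payoff 0. No gain.

Yes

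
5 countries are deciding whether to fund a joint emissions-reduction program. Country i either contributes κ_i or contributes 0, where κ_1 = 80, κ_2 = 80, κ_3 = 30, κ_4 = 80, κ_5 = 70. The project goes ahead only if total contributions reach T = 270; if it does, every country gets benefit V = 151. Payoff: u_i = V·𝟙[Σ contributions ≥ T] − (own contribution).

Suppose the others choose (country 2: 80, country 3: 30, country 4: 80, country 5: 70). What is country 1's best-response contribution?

Others' total = 260. Contributing 80 brings total to 340 ≥ 270: gain V − κ_1 = 71.
Best response: 80.

80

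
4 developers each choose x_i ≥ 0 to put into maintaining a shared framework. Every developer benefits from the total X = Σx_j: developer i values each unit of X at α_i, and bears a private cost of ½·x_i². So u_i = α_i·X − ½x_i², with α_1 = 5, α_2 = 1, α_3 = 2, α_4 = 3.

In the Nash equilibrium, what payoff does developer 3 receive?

20

Developer i's FOC: ∂u_i/∂x_i = α_i − x_i = 0, so x_i* = α_i.
NE contributions = (5, 1, 2, 3); X = 11.
u_3 = α_3·X − ½·(x_3)² = 2·11 − ½·2² = 20.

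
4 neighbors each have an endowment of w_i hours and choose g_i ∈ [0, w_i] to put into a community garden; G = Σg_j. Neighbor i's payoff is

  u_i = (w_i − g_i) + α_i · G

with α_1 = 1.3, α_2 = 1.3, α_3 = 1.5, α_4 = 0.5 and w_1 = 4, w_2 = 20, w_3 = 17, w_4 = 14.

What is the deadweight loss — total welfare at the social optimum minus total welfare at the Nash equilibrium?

50.4

∂u_i/∂g_i = α_i − 1, so neighbor i contributes w_i if α_i > 1, else 0.
α_i > 1 for i ∈ {1, 2, 3}; NE contributions (4, 20, 17, 0), G = 41.
W^NE = Σw_i − G^NE + (Σα_i)·G^NE = 55 + 3.6·41 = 202.6.
Planner: ∂(Σu_j)/∂g_i = Σα_j − 1 = 3.6 > 0, so everyone contributes w_i; G^SO = 55, W^SO = 55 + 3.6·55 = 253.
Deadweight loss = 50.4.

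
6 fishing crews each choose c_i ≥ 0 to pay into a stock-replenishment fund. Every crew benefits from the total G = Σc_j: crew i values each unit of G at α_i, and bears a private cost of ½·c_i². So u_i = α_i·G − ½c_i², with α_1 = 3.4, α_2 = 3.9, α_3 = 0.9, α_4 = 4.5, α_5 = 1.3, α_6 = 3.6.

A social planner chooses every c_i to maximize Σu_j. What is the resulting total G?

105.6

Planner FOC: ∂(Σu_j)/∂c_i = (Σα_j) − c_i = 0, so c_i^SO = Σα_j = 17.6 for every i; G^SO = 105.6.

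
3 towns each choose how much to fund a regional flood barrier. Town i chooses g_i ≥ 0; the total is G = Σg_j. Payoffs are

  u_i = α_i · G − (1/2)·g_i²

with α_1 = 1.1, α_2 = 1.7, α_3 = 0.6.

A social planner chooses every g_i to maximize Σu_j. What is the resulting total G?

Planner FOC: ∂(Σu_j)/∂g_i = (Σα_j) − g_i = 0, so g_i^SO = Σα_j = 3.4 for every i; G^SO = 10.2.

10.2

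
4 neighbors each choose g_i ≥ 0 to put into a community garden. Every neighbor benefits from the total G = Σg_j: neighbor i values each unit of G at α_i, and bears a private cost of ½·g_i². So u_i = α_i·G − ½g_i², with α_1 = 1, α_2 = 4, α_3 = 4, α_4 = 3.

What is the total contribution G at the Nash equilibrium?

12

Neighbor i's FOC: ∂u_i/∂g_i = α_i − g_i = 0, so g_i* = α_i.
NE contributions = (1, 4, 4, 3); G = 12.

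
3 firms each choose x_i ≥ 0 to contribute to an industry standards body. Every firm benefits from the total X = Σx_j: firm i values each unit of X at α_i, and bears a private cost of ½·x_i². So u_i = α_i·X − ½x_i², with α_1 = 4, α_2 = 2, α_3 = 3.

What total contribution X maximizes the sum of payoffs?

Planner FOC: ∂(Σu_j)/∂x_i = (Σα_j) − x_i = 0, so x_i^SO = Σα_j = 9 for every i; X^SO = 27.

27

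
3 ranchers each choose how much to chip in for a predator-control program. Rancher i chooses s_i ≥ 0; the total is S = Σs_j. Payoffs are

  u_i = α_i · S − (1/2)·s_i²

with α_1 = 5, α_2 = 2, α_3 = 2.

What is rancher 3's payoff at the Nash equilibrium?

16

Rancher i's FOC: ∂u_i/∂s_i = α_i − s_i = 0, so s_i* = α_i.
NE contributions = (5, 2, 2); S = 9.
u_3 = α_3·S − ½·(s_3)² = 2·9 − ½·2² = 16.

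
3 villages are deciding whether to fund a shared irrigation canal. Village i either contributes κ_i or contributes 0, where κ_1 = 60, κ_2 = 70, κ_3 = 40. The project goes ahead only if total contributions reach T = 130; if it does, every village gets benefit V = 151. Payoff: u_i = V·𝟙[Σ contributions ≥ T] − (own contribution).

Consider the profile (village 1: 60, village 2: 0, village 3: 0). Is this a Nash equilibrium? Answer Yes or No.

Total = 60 < 130: not provided.
Village 1 (pledges 60, payoff -60): dropping to 0 → total 0, payoff 0. Profitable deviation.

No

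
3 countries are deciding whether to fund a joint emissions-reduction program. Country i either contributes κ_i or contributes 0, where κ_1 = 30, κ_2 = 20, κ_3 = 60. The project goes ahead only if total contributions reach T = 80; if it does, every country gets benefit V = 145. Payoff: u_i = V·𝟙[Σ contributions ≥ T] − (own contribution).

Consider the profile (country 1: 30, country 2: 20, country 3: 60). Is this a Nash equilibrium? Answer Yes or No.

No

Total = 110 ≥ 80: provided.
Country 1 (pledges 30, payoff 115): dropping to 0 → total 80, payoff 145. Profitable deviation.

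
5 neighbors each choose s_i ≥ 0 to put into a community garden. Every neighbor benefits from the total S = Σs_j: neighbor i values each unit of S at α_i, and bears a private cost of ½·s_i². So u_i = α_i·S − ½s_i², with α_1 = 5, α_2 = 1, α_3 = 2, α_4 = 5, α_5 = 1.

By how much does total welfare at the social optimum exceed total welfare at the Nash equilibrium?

Neighbor i's FOC: ∂u_i/∂s_i = α_i − s_i = 0, so s_i* = α_i.
NE contributions = (5, 1, 2, 5, 1); S = 14.
W^NE = (Σα)·S − ½Σα_i² = 14² − ½·56 = 168.
Planner sets s_i = Σα_j = 14 for every i, so S^SO = 5·14 = 70.
W^SO = (Σα)·S^SO − ½·5·(Σα)² = (5/2)·14² = 490.
Deadweight loss = W^SO − W^NE = 322.

322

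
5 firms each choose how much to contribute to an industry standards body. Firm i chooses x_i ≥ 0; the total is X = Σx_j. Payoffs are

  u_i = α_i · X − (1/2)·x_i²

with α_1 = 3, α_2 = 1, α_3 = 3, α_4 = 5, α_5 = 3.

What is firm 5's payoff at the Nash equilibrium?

40.5

Firm i's FOC: ∂u_i/∂x_i = α_i − x_i = 0, so x_i* = α_i.
NE contributions = (3, 1, 3, 5, 3); X = 15.
u_5 = α_5·X − ½·(x_5)² = 3·15 − ½·3² = 40.5.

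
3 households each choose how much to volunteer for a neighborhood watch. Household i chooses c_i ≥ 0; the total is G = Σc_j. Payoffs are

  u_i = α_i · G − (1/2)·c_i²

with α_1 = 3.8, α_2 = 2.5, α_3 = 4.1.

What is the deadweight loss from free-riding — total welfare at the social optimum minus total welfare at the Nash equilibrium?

Household i's FOC: ∂u_i/∂c_i = α_i − c_i = 0, so c_i* = α_i.
NE contributions = (3.8, 2.5, 4.1); G = 10.4.
W^NE = (Σα)·G − ½Σα_i² = 10.4² − ½·37.5 = 89.41.
Planner sets c_i = Σα_j = 10.4 for every i, so G^SO = 3·10.4 = 31.2.
W^SO = (Σα)·G^SO − ½·3·(Σα)² = (3/2)·10.4² = 162.24.
Deadweight loss = W^SO − W^NE = 72.83.

72.83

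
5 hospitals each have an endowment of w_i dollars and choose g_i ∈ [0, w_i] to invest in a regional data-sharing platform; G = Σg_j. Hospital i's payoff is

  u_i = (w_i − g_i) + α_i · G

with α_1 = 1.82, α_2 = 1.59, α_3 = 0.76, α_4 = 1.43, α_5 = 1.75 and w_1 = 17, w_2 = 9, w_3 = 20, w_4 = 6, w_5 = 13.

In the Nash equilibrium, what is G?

45

∂u_i/∂g_i = α_i − 1, so hospital i contributes w_i if α_i > 1, else 0.
α_i > 1 for i ∈ {1, 2, 4, 5}; NE contributions (17, 9, 0, 6, 13), G = 45.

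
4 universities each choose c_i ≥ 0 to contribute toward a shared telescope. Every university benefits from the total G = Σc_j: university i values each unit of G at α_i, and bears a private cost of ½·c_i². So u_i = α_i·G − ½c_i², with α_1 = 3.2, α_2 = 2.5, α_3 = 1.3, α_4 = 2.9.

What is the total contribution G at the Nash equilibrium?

9.9

University i's FOC: ∂u_i/∂c_i = α_i − c_i = 0, so c_i* = α_i.
NE contributions = (3.2, 2.5, 1.3, 2.9); G = 9.9.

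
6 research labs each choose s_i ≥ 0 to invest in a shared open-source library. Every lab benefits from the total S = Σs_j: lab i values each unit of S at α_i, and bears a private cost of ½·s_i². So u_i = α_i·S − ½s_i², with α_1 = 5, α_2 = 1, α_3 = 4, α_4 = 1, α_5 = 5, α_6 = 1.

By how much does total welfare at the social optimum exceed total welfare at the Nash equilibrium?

Lab i's FOC: ∂u_i/∂s_i = α_i − s_i = 0, so s_i* = α_i.
NE contributions = (5, 1, 4, 1, 5, 1); S = 17.
W^NE = (Σα)·S − ½Σα_i² = 17² − ½·69 = 254.5.
Planner sets s_i = Σα_j = 17 for every i, so S^SO = 6·17 = 102.
W^SO = (Σα)·S^SO − ½·6·(Σα)² = (6/2)·17² = 867.
Deadweight loss = W^SO − W^NE = 612.5.

612.5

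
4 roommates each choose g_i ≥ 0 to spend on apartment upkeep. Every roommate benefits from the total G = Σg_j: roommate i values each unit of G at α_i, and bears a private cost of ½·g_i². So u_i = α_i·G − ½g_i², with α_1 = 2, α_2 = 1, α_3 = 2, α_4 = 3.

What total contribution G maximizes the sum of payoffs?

32

Planner FOC: ∂(Σu_j)/∂g_i = (Σα_j) − g_i = 0, so g_i^SO = Σα_j = 8 for every i; G^SO = 32.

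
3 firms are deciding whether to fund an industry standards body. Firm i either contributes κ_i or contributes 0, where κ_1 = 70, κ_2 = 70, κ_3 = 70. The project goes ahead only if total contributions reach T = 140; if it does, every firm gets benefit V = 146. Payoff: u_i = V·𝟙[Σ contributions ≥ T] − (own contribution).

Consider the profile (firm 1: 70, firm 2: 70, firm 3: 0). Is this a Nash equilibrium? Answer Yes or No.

Yes

Total = 140 ≥ 140: provided.
Firm 1 (pledges 70, payoff 76): dropping to 0 → total 70, payoff 0. No gain.
Firm 2 (pledges 70, payoff 76): dropping to 0 → total 70, payoff 0. No gain.
Firm 3 (pledges 0, payoff 146): pledging 70 → total 210, payoff 76. No gain.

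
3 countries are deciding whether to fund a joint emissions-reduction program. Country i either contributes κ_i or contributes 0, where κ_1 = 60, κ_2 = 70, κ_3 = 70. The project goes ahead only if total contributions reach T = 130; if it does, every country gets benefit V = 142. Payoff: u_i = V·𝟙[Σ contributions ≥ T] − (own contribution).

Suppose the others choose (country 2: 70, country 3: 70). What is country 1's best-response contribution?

Others' total = 140 ≥ 130; contributing adds cost 60 for no extra benefit.
Best response: 0.

0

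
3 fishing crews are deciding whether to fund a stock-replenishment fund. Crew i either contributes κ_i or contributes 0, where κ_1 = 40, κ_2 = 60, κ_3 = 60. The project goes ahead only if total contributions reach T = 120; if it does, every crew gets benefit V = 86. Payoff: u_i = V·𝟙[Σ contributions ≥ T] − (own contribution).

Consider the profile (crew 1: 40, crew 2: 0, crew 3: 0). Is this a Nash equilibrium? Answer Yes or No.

Total = 40 < 120: not provided.
Crew 1 (pledges 40, payoff -40): dropping to 0 → total 0, payoff 0. Profitable deviation.

No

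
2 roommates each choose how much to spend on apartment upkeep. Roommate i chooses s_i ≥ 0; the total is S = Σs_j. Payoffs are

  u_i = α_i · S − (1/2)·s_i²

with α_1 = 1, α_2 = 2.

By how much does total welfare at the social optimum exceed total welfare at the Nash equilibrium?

Roommate i's FOC: ∂u_i/∂s_i = α_i − s_i = 0, so s_i* = α_i.
NE contributions = (1, 2); S = 3.
W^NE = (Σα)·S − ½Σα_i² = 3² − ½·5 = 6.5.
Planner sets s_i = Σα_j = 3 for every i, so S^SO = 2·3 = 6.
W^SO = (Σα)·S^SO − ½·2·(Σα)² = (2/2)·3² = 9.
Deadweight loss = W^SO − W^NE = 2.5.

2.5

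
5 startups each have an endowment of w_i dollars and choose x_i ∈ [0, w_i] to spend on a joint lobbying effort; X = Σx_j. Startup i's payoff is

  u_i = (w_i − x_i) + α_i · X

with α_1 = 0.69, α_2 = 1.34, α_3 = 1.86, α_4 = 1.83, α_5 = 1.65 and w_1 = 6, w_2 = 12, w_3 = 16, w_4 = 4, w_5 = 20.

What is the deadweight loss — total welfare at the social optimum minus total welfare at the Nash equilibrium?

∂u_i/∂x_i = α_i − 1, so startup i contributes w_i if α_i > 1, else 0.
α_i > 1 for i ∈ {2, 3, 4, 5}; NE contributions (0, 12, 16, 4, 20), X = 52.
W^NE = Σw_i − X^NE + (Σα_i)·X^NE = 58 + 6.37·52 = 389.24.
Planner: ∂(Σu_j)/∂x_i = Σα_j − 1 = 6.37 > 0, so everyone contributes w_i; X^SO = 58, W^SO = 58 + 6.37·58 = 427.46.
Deadweight loss = 38.22.

38.22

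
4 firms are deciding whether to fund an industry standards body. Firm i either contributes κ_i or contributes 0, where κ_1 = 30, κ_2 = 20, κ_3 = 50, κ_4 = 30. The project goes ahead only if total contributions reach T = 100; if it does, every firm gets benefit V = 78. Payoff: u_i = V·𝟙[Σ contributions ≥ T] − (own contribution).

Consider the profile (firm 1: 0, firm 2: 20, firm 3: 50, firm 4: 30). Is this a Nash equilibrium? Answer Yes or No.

Yes

Total = 100 ≥ 100: provided.
Firm 1 (pledges 0, payoff 78): pledging 30 → total 130, payoff 48. No gain.
Firm 2 (pledges 20, payoff 58): dropping to 0 → total 80, payoff 0. No gain.
Firm 3 (pledges 50, payoff 28): dropping to 0 → total 50, payoff 0. No gain.
Firm 4 (pledges 30, payoff 48): dropping to 0 → total 70, payoff 0. No gain.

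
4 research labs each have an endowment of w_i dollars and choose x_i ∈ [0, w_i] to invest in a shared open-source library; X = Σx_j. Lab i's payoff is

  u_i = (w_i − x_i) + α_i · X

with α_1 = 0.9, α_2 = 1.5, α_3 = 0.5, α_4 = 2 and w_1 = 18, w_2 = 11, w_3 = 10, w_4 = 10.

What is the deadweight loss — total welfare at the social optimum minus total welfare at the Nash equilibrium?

∂u_i/∂x_i = α_i − 1, so lab i contributes w_i if α_i > 1, else 0.
α_i > 1 for i ∈ {2, 4}; NE contributions (0, 11, 0, 10), X = 21.
W^NE = Σw_i − X^NE + (Σα_i)·X^NE = 49 + 3.9·21 = 130.9.
Planner: ∂(Σu_j)/∂x_i = Σα_j − 1 = 3.9 > 0, so everyone contributes w_i; X^SO = 49, W^SO = 49 + 3.9·49 = 240.1.
Deadweight loss = 109.2.

109.2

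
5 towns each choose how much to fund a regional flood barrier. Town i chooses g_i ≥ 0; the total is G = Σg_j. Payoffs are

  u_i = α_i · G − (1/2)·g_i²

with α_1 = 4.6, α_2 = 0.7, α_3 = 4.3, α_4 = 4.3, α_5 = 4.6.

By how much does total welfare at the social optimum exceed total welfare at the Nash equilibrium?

Town i's FOC: ∂u_i/∂g_i = α_i − g_i = 0, so g_i* = α_i.
NE contributions = (4.6, 0.7, 4.3, 4.3, 4.6); G = 18.5.
W^NE = (Σα)·G − ½Σα_i² = 18.5² − ½·79.79 = 302.355.
Planner sets g_i = Σα_j = 18.5 for every i, so G^SO = 5·18.5 = 92.5.
W^SO = (Σα)·G^SO − ½·5·(Σα)² = (5/2)·18.5² = 855.625.
Deadweight loss = W^SO − W^NE = 553.27.

553.27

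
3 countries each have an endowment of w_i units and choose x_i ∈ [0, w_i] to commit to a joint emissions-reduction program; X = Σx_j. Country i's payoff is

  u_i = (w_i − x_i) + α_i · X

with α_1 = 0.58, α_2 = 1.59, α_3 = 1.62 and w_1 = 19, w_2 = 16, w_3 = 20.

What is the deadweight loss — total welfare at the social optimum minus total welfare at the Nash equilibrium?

∂u_i/∂x_i = α_i − 1, so country i contributes w_i if α_i > 1, else 0.
α_i > 1 for i ∈ {2, 3}; NE contributions (0, 16, 20), X = 36.
W^NE = Σw_i − X^NE + (Σα_i)·X^NE = 55 + 2.79·36 = 155.44.
Planner: ∂(Σu_j)/∂x_i = Σα_j − 1 = 2.79 > 0, so everyone contributes w_i; X^SO = 55, W^SO = 55 + 2.79·55 = 208.45.
Deadweight loss = 53.01.

53.01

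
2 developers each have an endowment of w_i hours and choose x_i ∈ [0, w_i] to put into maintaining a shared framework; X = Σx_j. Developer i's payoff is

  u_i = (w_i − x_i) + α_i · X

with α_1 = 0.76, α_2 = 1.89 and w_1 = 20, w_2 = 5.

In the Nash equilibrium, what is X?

5

∂u_i/∂x_i = α_i − 1, so developer i contributes w_i if α_i > 1, else 0.
α_i > 1 for i ∈ {2}; NE contributions (0, 5), X = 5.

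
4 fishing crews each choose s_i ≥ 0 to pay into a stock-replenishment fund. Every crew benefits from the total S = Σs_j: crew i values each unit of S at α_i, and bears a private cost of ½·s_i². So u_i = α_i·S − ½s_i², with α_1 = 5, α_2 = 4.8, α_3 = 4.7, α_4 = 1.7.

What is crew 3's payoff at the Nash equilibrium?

65.095

Crew i's FOC: ∂u_i/∂s_i = α_i − s_i = 0, so s_i* = α_i.
NE contributions = (5, 4.8, 4.7, 1.7); S = 16.2.
u_3 = α_3·S − ½·(s_3)² = 4.7·16.2 − ½·4.7² = 65.095.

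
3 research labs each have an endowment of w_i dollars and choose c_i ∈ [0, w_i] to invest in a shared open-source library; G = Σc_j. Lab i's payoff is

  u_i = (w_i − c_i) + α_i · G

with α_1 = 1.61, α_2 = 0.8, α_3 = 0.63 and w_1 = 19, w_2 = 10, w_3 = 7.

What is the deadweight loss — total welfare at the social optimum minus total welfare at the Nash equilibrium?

34.68

∂u_i/∂c_i = α_i − 1, so lab i contributes w_i if α_i > 1, else 0.
α_i > 1 for i ∈ {1}; NE contributions (19, 0, 0), G = 19.
W^NE = Σw_i − G^NE + (Σα_i)·G^NE = 36 + 2.04·19 = 74.76.
Planner: ∂(Σu_j)/∂c_i = Σα_j − 1 = 2.04 > 0, so everyone contributes w_i; G^SO = 36, W^SO = 36 + 2.04·36 = 109.44.
Deadweight loss = 34.68.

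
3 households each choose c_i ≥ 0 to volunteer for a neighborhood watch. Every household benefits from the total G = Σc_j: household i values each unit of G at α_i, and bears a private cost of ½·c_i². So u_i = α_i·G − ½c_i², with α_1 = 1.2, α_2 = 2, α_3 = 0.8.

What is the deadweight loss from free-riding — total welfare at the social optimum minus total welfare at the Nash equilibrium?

Household i's FOC: ∂u_i/∂c_i = α_i − c_i = 0, so c_i* = α_i.
NE contributions = (1.2, 2, 0.8); G = 4.
W^NE = (Σα)·G − ½Σα_i² = 4² − ½·6.08 = 12.96.
Planner sets c_i = Σα_j = 4 for every i, so G^SO = 3·4 = 12.
W^SO = (Σα)·G^SO − ½·3·(Σα)² = (3/2)·4² = 24.
Deadweight loss = W^SO − W^NE = 11.04.

11.04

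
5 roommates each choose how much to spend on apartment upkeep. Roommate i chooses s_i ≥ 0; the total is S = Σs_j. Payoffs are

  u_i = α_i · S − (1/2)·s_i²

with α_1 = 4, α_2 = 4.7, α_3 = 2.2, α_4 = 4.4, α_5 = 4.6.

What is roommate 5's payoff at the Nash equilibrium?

Roommate i's FOC: ∂u_i/∂s_i = α_i − s_i = 0, so s_i* = α_i.
NE contributions = (4, 4.7, 2.2, 4.4, 4.6); S = 19.9.
u_5 = α_5·S − ½·(s_5)² = 4.6·19.9 − ½·4.6² = 80.96.

80.96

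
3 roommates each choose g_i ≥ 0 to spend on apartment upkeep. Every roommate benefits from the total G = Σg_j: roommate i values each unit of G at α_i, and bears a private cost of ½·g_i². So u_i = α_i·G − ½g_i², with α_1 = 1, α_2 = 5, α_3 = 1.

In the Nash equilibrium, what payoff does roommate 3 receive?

6.5

Roommate i's FOC: ∂u_i/∂g_i = α_i − g_i = 0, so g_i* = α_i.
NE contributions = (1, 5, 1); G = 7.
u_3 = α_3·G − ½·(g_3)² = 1·7 − ½·1² = 6.5.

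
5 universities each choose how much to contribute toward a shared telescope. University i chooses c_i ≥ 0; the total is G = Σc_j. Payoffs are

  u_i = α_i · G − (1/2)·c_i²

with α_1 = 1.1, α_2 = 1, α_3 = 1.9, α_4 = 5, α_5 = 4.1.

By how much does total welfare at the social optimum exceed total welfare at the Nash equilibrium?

University i's FOC: ∂u_i/∂c_i = α_i − c_i = 0, so c_i* = α_i.
NE contributions = (1.1, 1, 1.9, 5, 4.1); G = 13.1.
W^NE = (Σα)·G − ½Σα_i² = 13.1² − ½·47.63 = 147.795.
Planner sets c_i = Σα_j = 13.1 for every i, so G^SO = 5·13.1 = 65.5.
W^SO = (Σα)·G^SO − ½·5·(Σα)² = (5/2)·13.1² = 429.025.
Deadweight loss = W^SO − W^NE = 281.23.

281.23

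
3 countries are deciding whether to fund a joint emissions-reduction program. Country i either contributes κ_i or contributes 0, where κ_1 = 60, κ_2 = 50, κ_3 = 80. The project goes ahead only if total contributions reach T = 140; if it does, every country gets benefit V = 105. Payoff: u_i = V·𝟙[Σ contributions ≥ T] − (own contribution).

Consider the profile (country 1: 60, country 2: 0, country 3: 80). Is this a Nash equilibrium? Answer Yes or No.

Yes

Total = 140 ≥ 140: provided.
Country 1 (pledges 60, payoff 45): dropping to 0 → total 80, payoff 0. No gain.
Country 2 (pledges 0, payoff 105): pledging 50 → total 190, payoff 55. No gain.
Country 3 (pledges 80, payoff 25): dropping to 0 → total 60, payoff 0. No gain.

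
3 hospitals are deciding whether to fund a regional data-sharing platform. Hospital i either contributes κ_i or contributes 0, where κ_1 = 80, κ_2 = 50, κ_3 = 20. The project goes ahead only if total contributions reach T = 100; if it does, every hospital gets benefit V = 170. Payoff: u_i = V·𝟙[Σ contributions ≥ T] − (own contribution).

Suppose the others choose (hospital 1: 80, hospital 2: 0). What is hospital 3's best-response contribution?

Others' total = 80. Contributing 20 brings total to 100 ≥ 100: gain V − κ_3 = 150.
Best response: 20.

20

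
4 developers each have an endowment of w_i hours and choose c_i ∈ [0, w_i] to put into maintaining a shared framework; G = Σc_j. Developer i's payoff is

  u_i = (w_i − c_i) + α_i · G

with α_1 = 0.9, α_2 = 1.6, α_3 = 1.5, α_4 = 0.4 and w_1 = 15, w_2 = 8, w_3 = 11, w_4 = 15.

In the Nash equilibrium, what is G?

∂u_i/∂c_i = α_i − 1, so developer i contributes w_i if α_i > 1, else 0.
α_i > 1 for i ∈ {2, 3}; NE contributions (0, 8, 11, 0), G = 19.

19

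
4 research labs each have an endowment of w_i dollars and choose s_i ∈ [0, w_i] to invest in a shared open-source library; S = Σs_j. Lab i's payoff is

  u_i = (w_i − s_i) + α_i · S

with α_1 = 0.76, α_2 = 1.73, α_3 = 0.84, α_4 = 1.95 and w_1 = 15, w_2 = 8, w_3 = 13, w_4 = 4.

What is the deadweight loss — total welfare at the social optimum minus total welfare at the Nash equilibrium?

∂u_i/∂s_i = α_i − 1, so lab i contributes w_i if α_i > 1, else 0.
α_i > 1 for i ∈ {2, 4}; NE contributions (0, 8, 0, 4), S = 12.
W^NE = Σw_i − S^NE + (Σα_i)·S^NE = 40 + 4.28·12 = 91.36.
Planner: ∂(Σu_j)/∂s_i = Σα_j − 1 = 4.28 > 0, so everyone contributes w_i; S^SO = 40, W^SO = 40 + 4.28·40 = 211.2.
Deadweight loss = 119.84.

119.84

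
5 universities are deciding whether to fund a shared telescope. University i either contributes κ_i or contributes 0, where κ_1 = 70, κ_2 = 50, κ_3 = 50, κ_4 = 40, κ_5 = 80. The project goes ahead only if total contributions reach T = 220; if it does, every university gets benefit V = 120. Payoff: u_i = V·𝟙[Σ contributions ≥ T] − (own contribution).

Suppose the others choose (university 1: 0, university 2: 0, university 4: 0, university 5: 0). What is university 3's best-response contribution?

0

Others' total = 0. Even contributing 50 gives 50 < 220: no benefit either way.
Best response: 0.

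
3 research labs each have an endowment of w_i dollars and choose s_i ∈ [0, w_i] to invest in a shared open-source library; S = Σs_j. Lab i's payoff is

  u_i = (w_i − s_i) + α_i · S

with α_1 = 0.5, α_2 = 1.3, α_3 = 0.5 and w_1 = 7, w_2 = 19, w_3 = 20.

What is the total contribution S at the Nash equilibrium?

19

∂u_i/∂s_i = α_i − 1, so lab i contributes w_i if α_i > 1, else 0.
α_i > 1 for i ∈ {2}; NE contributions (0, 19, 0), S = 19.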